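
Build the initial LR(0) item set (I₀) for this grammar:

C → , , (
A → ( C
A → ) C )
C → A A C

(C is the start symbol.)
{ [A → . ( C], [A → . ) C )], [C → . , , (], [C → . A A C], [C' → . C] }

First, augment the grammar with C' → C
I₀ = CLOSURE({ [C' → . C] }):
  [C' → . C] has the dot before C: add [C → . , , (], [C → . A A C]
  [C → . A A C] has the dot before A: add [A → . ( C], [A → . ) C )]
No further items can be added.

I₀ = { [A → . ( C], [A → . ) C )], [C → . , , (], [C → . A A C], [C' → . C] }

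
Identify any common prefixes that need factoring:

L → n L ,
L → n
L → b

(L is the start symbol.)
Left-factoring is needed when two productions for the same non-terminal
share a common prefix on the right-hand side.

Productions for L:
  L → n L ,
  L → n
  L → b

Found common prefix 'n' in productions for L

Answer: Yes, L has productions with common prefix 'n'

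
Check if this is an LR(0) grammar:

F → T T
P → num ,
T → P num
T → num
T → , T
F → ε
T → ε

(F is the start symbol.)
No. Shift-reduce conflict between [F → .] and [P → . num ,]

Augment with F' → F and build the canonical LR(0) collection (I0 = CLOSURE({[F' → . F]}), then GOTO on every symbol after a dot until no new states appear). It has 10 states:
  I0: { [F → . T T], [F → .], [F' → . F], [P → . num ,], [T → . , T], [T → . P num], [T → . num], [T → .] }  — shift, 2 reduces
  I1: { [P → . num ,], [T → , . T], [T → . , T], [T → . P num], [T → . num], [T → .] }  — shift, reduce
  I2: { [F' → F .] }  — accept
  I3: { [T → P . num] }  — shift
  I4: { [F → T . T], [P → . num ,], [T → . , T], [T → . P num], [T → . num], [T → .] }  — shift, reduce
  I5: { [P → num . ,], [T → num .] }  — shift, reduce
  I6: { [P → num , .] }  — reduce
  I7: { [F → T T .] }  — reduce
  I8: { [T → P num .] }  — reduce
  I9: { [T → , T .] }  — reduce

Conflict in state I0:
  Shift-reduce conflict between [F → .] and [P → . num ,]
So the grammar is NOT LR(0).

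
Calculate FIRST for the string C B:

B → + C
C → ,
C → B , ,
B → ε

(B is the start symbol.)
{ '+', ',' }

FIRST sets of the non-terminals involved (from the grammar, by fixed-point iteration):
  FIRST(C) = { '+', ',' }

To compute FIRST(C B), process the symbols left to right:
Symbol C is a non-terminal. Add FIRST(C) \ {ε} = { '+', ',' }
C is not nullable (ε ∉ FIRST(C)), so stop here.
FIRST(C B) = { '+', ',' }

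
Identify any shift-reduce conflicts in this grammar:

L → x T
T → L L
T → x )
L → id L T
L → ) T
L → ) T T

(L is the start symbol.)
Yes — I8: [T → x ) .] vs [L → . ) T]; I9: [L → ) T .] vs [L → . ) T]

A shift-reduce conflict occurs when an LR(0) state has both:
  - a complete (reduce) item [A → α .] (dot at the end), and
  - a shift item [B → β . c γ] (dot before a terminal).

Augment with L' → L and build the canonical LR(0) collection (I0 = CLOSURE({[L' → . L]}), then GOTO on every symbol after a dot until no new states appear). It has 14 states:
  I0: { [L → . ) T T], [L → . ) T], [L → . id L T], [L → . x T], [L' → . L] }  — shift
  I1: { [L → ) . T T], [L → ) . T], [L → . ) T T], [L → . ) T], [L → . id L T], [L → . x T], [T → . L L], [T → . x )] }  — shift
  I2: { [L' → L .] }  — accept
  I3: { [L → . ) T T], [L → . ) T], [L → . id L T], [L → . x T], [L → id . L T] }  — shift
  I4: { [L → . ) T T], [L → . ) T], [L → . id L T], [L → . x T], [L → x . T], [T → . L L], [T → . x )] }  — shift
  I5: { [L → . ) T T], [L → . ) T], [L → . id L T], [L → . x T], [T → L . L] }  — shift
  I6: { [L → x T .] }  — reduce
  I7: { [L → . ) T T], [L → . ) T], [L → . id L T], [L → . x T], [L → x . T], [T → . L L], [T → . x )], [T → x . )] }  — shift
  I8: { [L → ) . T T], [L → ) . T], [L → . ) T T], [L → . ) T], [L → . id L T], [L → . x T], [T → . L L], [T → . x )], [T → x ) .] }  — shift, reduce
  I9: { [L → ) T . T], [L → ) T .], [L → . ) T T], [L → . ) T], [L → . id L T], [L → . x T], [T → . L L], [T → . x )] }  — shift, reduce
  I10: { [L → ) T T .] }  — reduce
  I11: { [T → L L .] }  — reduce
  I12: { [L → . ) T T], [L → . ) T], [L → . id L T], [L → . x T], [L → id L . T], [T → . L L], [T → . x )] }  — shift
  I13: { [L → id L T .] }  — reduce

I8 contains reduce item [T → x ) .] and shift items [L → . ) T], [L → . ) T T], [L → . id L T], [L → . x T], [T → . x )] — shift-reduce conflict.
I9 contains reduce item [L → ) T .] and shift items [L → . ) T], [L → . ) T T], [L → . id L T], [L → . x T], [T → . x )] — shift-reduce conflict.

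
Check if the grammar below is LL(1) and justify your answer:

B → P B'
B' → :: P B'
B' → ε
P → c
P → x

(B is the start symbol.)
A grammar is LL(1) if for each non-terminal N with multiple productions, the predict sets of those productions are pairwise disjoint, where PREDICT(N → α) = (FIRST(α) \ {ε}) ∪ (FOLLOW(N) if α ⇒* ε).

Relevant sets:
  FOLLOW(B') = { $ }

For B':
  PREDICT(B' → :: P B') = { '::' }
  PREDICT(B' → ε) = { $ }
For P:
  PREDICT(P → c) = { 'c' }
  PREDICT(P → x) = { 'x' }
B has a single production, so nothing to check there.

All predict sets are disjoint. The grammar IS LL(1).

Answer: Yes, the grammar is LL(1).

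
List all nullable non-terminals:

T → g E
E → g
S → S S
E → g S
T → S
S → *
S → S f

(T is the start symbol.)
None

A non-terminal is nullable if it can derive ε (the empty string): either it has an ε-production, or it has a production whose right-hand side consists entirely of nullable non-terminals.

There are no ε-productions, so no non-terminal can derive ε.
No non-terminals are nullable.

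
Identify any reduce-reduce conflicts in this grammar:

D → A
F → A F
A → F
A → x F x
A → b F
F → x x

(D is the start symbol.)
A reduce-reduce conflict occurs when an LR(0) state has two complete items [A → α .] and [B → β .] — both call for a reduction, and with no lookahead the parser cannot choose between them.

Augment with D' → D and build the canonical LR(0) collection (I0 = CLOSURE({[D' → . D]}), then GOTO on every symbol after a dot until no new states appear). It has 12 states:
  I0: { [A → . F], [A → . b F], [A → . x F x], [D → . A], [D' → . D], [F → . A F], [F → . x x] }  — shift
  I1: { [A → . F], [A → . b F], [A → . x F x], [D → A .], [F → . A F], [F → . x x], [F → A . F] }  — shift, reduce
  I2: { [D' → D .] }  — accept
  I3: { [A → F .] }  — reduce
  I4: { [A → . F], [A → . b F], [A → . x F x], [A → b . F], [F → . A F], [F → . x x] }  — shift
  I5: { [A → . F], [A → . b F], [A → . x F x], [A → x . F x], [F → . A F], [F → . x x], [F → x . x] }  — shift
  I6: { [A → . F], [A → . b F], [A → . x F x], [F → . A F], [F → . x x], [F → A . F] }  — shift
  I7: { [A → F .], [A → x F . x] }  — shift, reduce
  I8: { [A → . F], [A → . b F], [A → . x F x], [A → x . F x], [F → . A F], [F → . x x], [F → x . x], [F → x x .] }  — shift, reduce
  I9: { [A → x F x .] }  — reduce
  I10: { [A → F .], [F → A F .] }  — 2 reduces
  I11: { [A → F .], [A → b F .] }  — 2 reduces

I10 contains complete items [A → F .], [F → A F .] — reduce-reduce conflict.
I11 contains complete items [A → F .], [A → b F .] — reduce-reduce conflict.

Answer: Yes — I10: [A → F .] vs [F → A F .]; I11: [A → F .] vs [A → b F .]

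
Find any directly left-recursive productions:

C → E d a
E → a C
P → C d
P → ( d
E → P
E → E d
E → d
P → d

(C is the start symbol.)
Yes, E is left-recursive

Direct left recursion occurs when N → N α for some non-terminal N (the right-hand side begins with the left-hand side itself).

C → E d a: starts with E
E → a C: starts with a
P → C d: starts with C
P → ( d: starts with '('
E → P: starts with P
E → E d: LEFT RECURSIVE (starts with E)
E → d: starts with d
P → d: starts with d

The grammar has direct left recursion on: E.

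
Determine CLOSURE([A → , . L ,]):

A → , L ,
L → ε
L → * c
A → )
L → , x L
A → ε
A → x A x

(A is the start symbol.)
Start with: [A → , . L ,]
  [A → , . L ,] has the dot before L: add [L → .], [L → . * c], [L → . , x L]
No further items can be added.

CLOSURE = { [A → , . L ,], [L → . * c], [L → . , x L], [L → .] }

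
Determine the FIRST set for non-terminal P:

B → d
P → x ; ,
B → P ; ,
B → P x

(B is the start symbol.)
From P → x ; ,:
  - x is a terminal: add 'x' and stop

Collecting: FIRST(P) = { 'x' }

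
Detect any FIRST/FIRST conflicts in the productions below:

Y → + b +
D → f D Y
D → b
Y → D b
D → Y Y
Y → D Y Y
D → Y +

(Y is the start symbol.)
Yes. Y → '+' b '+' / Y → D b on { '+' }; Y → '+' b '+' / Y → D Y Y on { '+' }; Y → D b / Y → D Y Y on { '+', 'b', 'f' }; D → f D Y / D → Y Y on { 'f' }; D → f D Y / D → Y '+' on { 'f' }; D → b / D → Y Y on { 'b' }; D → b / D → Y '+' on { 'b' }; D → Y Y / D → Y '+' on { '+', 'b', 'f' }

FIRST sets of the non-terminals at (or reachable through a nullable prefix from) the front of some alternative:
  FIRST(D) = { '+', 'b', 'f' }
  FIRST(Y) = { '+', 'b', 'f' }

Productions for Y:
  Y → + b +: FIRST = { '+' }
  Y → D b: FIRST = { '+', 'b', 'f' }
  Y → D Y Y: FIRST = { '+', 'b', 'f' }
Productions for D:
  D → f D Y: FIRST = { 'f' }
  D → b: FIRST = { 'b' }
  D → Y Y: FIRST = { '+', 'b', 'f' }
  D → Y +: FIRST = { '+', 'b', 'f' }

Conflict for Y: Y → + b + and Y → D b
  Overlap: { '+' }
Conflict for Y: Y → + b + and Y → D Y Y
  Overlap: { '+' }
Conflict for Y: Y → D b and Y → D Y Y
  Overlap: { '+', 'b', 'f' }
Conflict for D: D → f D Y and D → Y Y
  Overlap: { 'f' }
Conflict for D: D → f D Y and D → Y +
  Overlap: { 'f' }
Conflict for D: D → b and D → Y Y
  Overlap: { 'b' }
Conflict for D: D → b and D → Y +
  Overlap: { 'b' }
Conflict for D: D → Y Y and D → Y +
  Overlap: { '+', 'b', 'f' }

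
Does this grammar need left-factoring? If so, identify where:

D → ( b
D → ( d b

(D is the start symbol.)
Yes, D has productions with common prefix '('

Left-factoring is needed when two productions for the same non-terminal
share a common prefix on the right-hand side.

Productions for D:
  D → ( b
  D → ( d b

Found common prefix '(' in productions for D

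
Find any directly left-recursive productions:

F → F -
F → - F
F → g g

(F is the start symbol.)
Direct left recursion occurs when N → N α for some non-terminal N (the right-hand side begins with the left-hand side itself).

F → F -: LEFT RECURSIVE (starts with F)
F → - F: starts with '-'
F → g g: starts with g

The grammar has direct left recursion on: F.

Answer: Yes, F is left-recursive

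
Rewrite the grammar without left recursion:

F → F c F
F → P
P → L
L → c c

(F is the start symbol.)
F is directly left-recursive. The standard transformation for
  A → A α₁ | ... | A α_m | β₁ | ... | β_n
is
  A  → β₁ A' | ... | β_n A'
  A' → α₁ A' | ... | α_m A' | ε

F → P becomes F → P F'
F → F c F becomes F' → c F F'
Add F' → ε

Productions for other non-terminals are unchanged:
  P → L
  L → c c

Resulting grammar:
F → P F'
F' → c F F'
F' → ε
P → L
L → c c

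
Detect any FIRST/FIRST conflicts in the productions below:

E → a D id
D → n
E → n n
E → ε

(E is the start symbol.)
Productions for E:
  E → a D id: FIRST = { 'a' }
  E → n n: FIRST = { 'n' }
  E → ε: FIRST = { ε }
D has only one production, so no FIRST/FIRST conflict is possible there.

All alternatives of each non-terminal have pairwise disjoint FIRST sets.

Answer: No FIRST/FIRST conflicts.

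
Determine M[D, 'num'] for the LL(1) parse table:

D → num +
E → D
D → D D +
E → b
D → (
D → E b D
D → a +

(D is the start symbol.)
D → num +, D → D D +, D → E b D

To find M[D, 'num'], we find productions for D where 'num' is in the predict set (PREDICT(N → α) = (FIRST(α) \ {ε}) ∪ (FOLLOW(N) if α ⇒* ε)).

Relevant sets:
  FIRST(D) = { '(', 'a', 'b', 'num' }
  FIRST(E) = { '(', 'a', 'b', 'num' }

D → num +: PREDICT = { 'num' }
  'num' is in predict set, so this production goes in M[D, 'num']
D → D D +: PREDICT = { '(', 'a', 'b', 'num' }
  'num' is in predict set, so this production goes in M[D, 'num']
D → (: PREDICT = { '(' }
D → E b D: PREDICT = { '(', 'a', 'b', 'num' }
  'num' is in predict set, so this production goes in M[D, 'num']
D → a +: PREDICT = { 'a' }

M[D, 'num'] = D → num +, D → D D +, D → E b D  (a multiply-defined cell — the grammar is not LL(1))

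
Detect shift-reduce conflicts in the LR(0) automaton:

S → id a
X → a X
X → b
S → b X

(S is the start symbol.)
A shift-reduce conflict occurs when an LR(0) state has both:
  - a complete (reduce) item [A → α .] (dot at the end), and
  - a shift item [B → β . c γ] (dot before a terminal).

Augment with S' → S and build the canonical LR(0) collection (I0 = CLOSURE({[S' → . S]}), then GOTO on every symbol after a dot until no new states appear). It has 9 states:
  I0: { [S → . b X], [S → . id a], [S' → . S] }  — shift
  I1: { [S' → S .] }  — accept
  I2: { [S → b . X], [X → . a X], [X → . b] }  — shift
  I3: { [S → id . a] }  — shift
  I4: { [S → id a .] }  — reduce
  I5: { [S → b X .] }  — reduce
  I6: { [X → . a X], [X → . b], [X → a . X] }  — shift
  I7: { [X → b .] }  — reduce
  I8: { [X → a X .] }  — reduce

No state contains both a complete item and a shift item.

Answer: No shift-reduce conflicts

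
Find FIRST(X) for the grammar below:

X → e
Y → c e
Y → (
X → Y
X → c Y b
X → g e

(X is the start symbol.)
FIRST sets of the other non-terminals involved (by the same procedure, iterated to a fixed point):
  FIRST(Y) = { '(', 'c' }

From X → e:
  - e is a terminal: add 'e' and stop
From X → Y:
  - Y is a non-terminal: add FIRST(Y) \ {ε} = { '(', 'c' }
    Y is not nullable, so stop
From X → c Y b:
  - c is a terminal: add 'c' and stop
From X → g e:
  - g is a terminal: add 'g' and stop

Collecting: FIRST(X) = { '(', 'c', 'e', 'g' }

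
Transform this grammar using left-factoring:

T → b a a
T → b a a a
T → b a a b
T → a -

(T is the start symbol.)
Left-factoring transforms A → αβ₁ | αβ₂ into A → αA' and A' → β₁ | β₂
(α is the longest common prefix among the alternatives). Repeat until
no nonterminal has two alternatives with a common prefix.

Round 1: T has alternatives sharing prefix 'b a a'. Introduce T': T → b a a T'
  Add: T' → ε
  Add: T' → a
  Add: T' → b

No remaining common prefixes — done.

Resulting grammar:
T → b a a T'
T' → ε
T' → a
T' → b
T → a -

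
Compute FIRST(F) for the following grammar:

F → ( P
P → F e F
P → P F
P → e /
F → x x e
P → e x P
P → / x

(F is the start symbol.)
{ '(', 'x' }

To compute FIRST(F), examine every production with F on the left-hand side, reading each right-hand side left to right until a non-nullable symbol is reached.

From F → ( P:
  - '(' is a terminal: add '(' and stop
From F → x x e:
  - x is a terminal: add 'x' and stop

Collecting: FIRST(F) = { '(', 'x' }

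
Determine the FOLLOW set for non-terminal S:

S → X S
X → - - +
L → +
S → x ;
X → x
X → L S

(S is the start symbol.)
To compute FOLLOW(S), find every occurrence of S on a right-hand side N → α S β: add FIRST(β) \ {ε}, and if β is empty or nullable also add FOLLOW(N). Iterate to a fixed point.

S is the start symbol, so $ ∈ FOLLOW(S).
In S → X S: S is at the end; this adds FOLLOW(S) to itself — nothing new
In X → L S: S is at the end, add FOLLOW(X)

The FOLLOW sets referred to above (computed the same way, to a fixed point):
  FOLLOW(X) = { '+', '-', 'x' }

Taking the union: FOLLOW(S) = { $, '+', '-', 'x' }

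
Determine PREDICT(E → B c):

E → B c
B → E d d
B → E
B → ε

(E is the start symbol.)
PREDICT(E → B c) = (FIRST(RHS) \ {ε}) ∪ (FOLLOW(E) if ε ∈ FIRST(RHS), i.e. RHS ⇒* ε)
FIRST(B) = { 'c', ε }
FIRST(B c) = { 'c' }
ε ∉ FIRST(B c), so FOLLOW(E) is not added.
PREDICT(E → B c) = { 'c' }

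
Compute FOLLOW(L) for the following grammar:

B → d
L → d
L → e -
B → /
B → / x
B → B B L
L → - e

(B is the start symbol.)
To compute FOLLOW(L), find every occurrence of L on a right-hand side N → α L β: add FIRST(β) \ {ε}, and if β is empty or nullable also add FOLLOW(N). Iterate to a fixed point.

In B → B B L: L is at the end, add FOLLOW(B)

The FOLLOW sets referred to above (computed the same way, to a fixed point):
  FOLLOW(B) = { $, '-', '/', 'd', 'e' }

Taking the union: FOLLOW(L) = { $, '-', '/', 'd', 'e' }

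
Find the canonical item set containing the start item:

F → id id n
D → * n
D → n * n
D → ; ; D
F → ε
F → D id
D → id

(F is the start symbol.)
First, augment the grammar with F' → F
I₀ = CLOSURE({ [F' → . F] }):
  [F' → . F] has the dot before F: add [F → . id id n], [F → .], [F → . D id]
  [F → . D id] has the dot before D: add [D → . * n], [D → . n * n], [D → . ; ; D], [D → . id]
No further items can be added.

I₀ = { [D → . * n], [D → . ; ; D], [D → . id], [D → . n * n], [F → . D id], [F → . id id n], [F → .], [F' → . F] }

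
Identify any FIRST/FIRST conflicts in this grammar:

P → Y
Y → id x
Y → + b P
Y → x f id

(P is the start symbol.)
A FIRST/FIRST conflict occurs when two productions N → α and N → β for the same non-terminal have FIRST(α) ∩ FIRST(β) ≠ ∅ (with ε ∈ FIRST of a nullable right-hand side, so two nullable alternatives also conflict).

Productions for Y:
  Y → id x: FIRST = { 'id' }
  Y → + b P: FIRST = { '+' }
  Y → x f id: FIRST = { 'x' }
P has only one production, so no FIRST/FIRST conflict is possible there.

All alternatives of each non-terminal have pairwise disjoint FIRST sets.

Answer: No FIRST/FIRST conflicts.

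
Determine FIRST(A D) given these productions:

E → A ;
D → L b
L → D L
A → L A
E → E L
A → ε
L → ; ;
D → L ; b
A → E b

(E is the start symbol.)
{ ';' }

FIRST sets of the non-terminals involved (from the grammar, by fixed-point iteration):
  FIRST(A) = { ';', ε }
  FIRST(D) = { ';' }

To compute FIRST(A D), process the symbols left to right:
Symbol A is a non-terminal. Add FIRST(A) \ {ε} = { ';' }
A is nullable (ε ∈ FIRST(A)), continue to the next symbol.
Symbol D is a non-terminal. Add FIRST(D) \ {ε} = { ';' }
D is not nullable (ε ∉ FIRST(D)), so stop here.
FIRST(A D) = { ';' }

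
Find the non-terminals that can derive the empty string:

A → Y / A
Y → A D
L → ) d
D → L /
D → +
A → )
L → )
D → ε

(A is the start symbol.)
A non-terminal is nullable if it can derive ε (the empty string): either it has an ε-production, or it has a production whose right-hand side consists entirely of nullable non-terminals.

ε-productions: D → ε
So D is immediately nullable.
No further non-terminal can be added: every production for the remaining non-terminals contains a terminal or a non-nullable non-terminal.
Nullable = { 'D' }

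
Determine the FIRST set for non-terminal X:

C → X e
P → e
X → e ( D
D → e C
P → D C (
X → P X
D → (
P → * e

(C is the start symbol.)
{ '(', '*', 'e' }

To compute FIRST(X), examine every production with X on the left-hand side, reading each right-hand side left to right until a non-nullable symbol is reached.

FIRST sets of the other non-terminals involved (by the same procedure, iterated to a fixed point):
  FIRST(P) = { '(', '*', 'e' }

From X → e ( D:
  - e is a terminal: add 'e' and stop
From X → P X:
  - P is a non-terminal: add FIRST(P) \ {ε} = { '(', '*', 'e' }
    P is not nullable, so stop

Collecting: FIRST(X) = { '(', '*', 'e' }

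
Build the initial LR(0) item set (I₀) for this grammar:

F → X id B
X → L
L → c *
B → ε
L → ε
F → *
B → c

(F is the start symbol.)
First, augment the grammar with F' → F
I₀ = CLOSURE({ [F' → . F] }):
  [F' → . F] has the dot before F: add [F → . X id B], [F → . *]
  [F → . X id B] has the dot before X: add [X → . L]
  [X → . L] has the dot before L: add [L → . c *], [L → .]
No further items can be added.

I₀ = { [F → . *], [F → . X id B], [F' → . F], [L → . c *], [L → .], [X → . L] }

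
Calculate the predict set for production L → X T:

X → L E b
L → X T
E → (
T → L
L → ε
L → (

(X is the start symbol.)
PREDICT(L → X T) = (FIRST(RHS) \ {ε}) ∪ (FOLLOW(L) if ε ∈ FIRST(RHS), i.e. RHS ⇒* ε)
FIRST(X) = { '(' }
FIRST(X T) = { '(' }
ε ∉ FIRST(X T), so FOLLOW(L) is not added.
PREDICT(L → X T) = { '(' }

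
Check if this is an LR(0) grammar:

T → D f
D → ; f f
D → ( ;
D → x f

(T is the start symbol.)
A grammar is LR(0) if no state in the canonical LR(0) collection has:
  - both a shift item (dot before a terminal) and a complete item (shift-reduce conflict), or
  - two or more complete items (reduce-reduce conflict; the accept item [T' → T .] counts as a complete item here).

Augment with T' → T and build the canonical LR(0) collection (I0 = CLOSURE({[T' → . T]}), then GOTO on every symbol after a dot until no new states appear). It has 11 states:
  I0: { [D → . ( ;], [D → . ; f f], [D → . x f], [T → . D f], [T' → . T] }  — shift
  I1: { [D → ( . ;] }  — shift
  I2: { [D → ; . f f] }  — shift
  I3: { [T → D . f] }  — shift
  I4: { [T' → T .] }  — accept
  I5: { [D → x . f] }  — shift
  I6: { [D → x f .] }  — reduce
  I7: { [T → D f .] }  — reduce
  I8: { [D → ; f . f] }  — shift
  I9: { [D → ; f f .] }  — reduce
  I10: { [D → ( ; .] }  — reduce

Every state is either a pure shift/goto state or contains exactly one complete item and nothing to shift — no conflicts. The grammar is LR(0).

Answer: Yes, the grammar is LR(0)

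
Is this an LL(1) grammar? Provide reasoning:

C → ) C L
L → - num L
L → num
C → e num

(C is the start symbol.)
Yes, the grammar is LL(1).

A grammar is LL(1) if for each non-terminal N with multiple productions, the predict sets of those productions are pairwise disjoint, where PREDICT(N → α) = (FIRST(α) \ {ε}) ∪ (FOLLOW(N) if α ⇒* ε).

For C:
  PREDICT(C → ')' C L) = { ')' }
  PREDICT(C → e num) = { 'e' }
For L:
  PREDICT(L → '-' num L) = { '-' }
  PREDICT(L → num) = { 'num' }

All predict sets are disjoint. The grammar IS LL(1).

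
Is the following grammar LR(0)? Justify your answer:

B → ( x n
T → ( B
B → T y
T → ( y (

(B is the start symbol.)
Augment with B' → B and build the canonical LR(0) collection (I0 = CLOSURE({[B' → . B]}), then GOTO on every symbol after a dot until no new states appear). It has 10 states:
  I0: { [B → . ( x n], [B → . T y], [B' → . B], [T → . ( B], [T → . ( y (] }  — shift
  I1: { [B → ( . x n], [B → . ( x n], [B → . T y], [T → ( . B], [T → ( . y (], [T → . ( B], [T → . ( y (] }  — shift
  I2: { [B' → B .] }  — accept
  I3: { [B → T . y] }  — shift
  I4: { [B → T y .] }  — reduce
  I5: { [T → ( B .] }  — reduce
  I6: { [B → ( x . n] }  — shift
  I7: { [T → ( y . (] }  — shift
  I8: { [T → ( y ( .] }  — reduce
  I9: { [B → ( x n .] }  — reduce

Every state is either a pure shift/goto state or contains exactly one complete item and nothing to shift — no conflicts. The grammar is LR(0).

Answer: Yes, the grammar is LR(0)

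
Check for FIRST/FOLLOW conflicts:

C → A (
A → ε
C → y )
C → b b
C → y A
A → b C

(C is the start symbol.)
A FIRST/FOLLOW conflict occurs when a non-terminal N has a nullable alternative N → β (β ⇒* ε) and another alternative N → α with FIRST(α) ∩ FOLLOW(N) ≠ ∅: on such a lookahead the parser cannot decide between expanding α and letting N vanish via β.

Nullable non-terminals: A.

A: nullable alternative(s) A → ε; FOLLOW(A) = { $, '(' }
  A → ε: FIRST \ {ε} = { } — this is the only nullable alternative, skip
  A → b C: FIRST \ {ε} = { 'b' } — disjoint from FOLLOW(A)

C has no nullable alternative, so no FIRST/FOLLOW check is needed there.

No FIRST/FOLLOW conflicts found.

Answer: No FIRST/FOLLOW conflicts.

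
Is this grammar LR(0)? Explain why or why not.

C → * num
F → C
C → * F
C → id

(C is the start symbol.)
Augment with C' → C and build the canonical LR(0) collection (I0 = CLOSURE({[C' → . C]}), then GOTO on every symbol after a dot until no new states appear). It has 7 states:
  I0: { [C → . * F], [C → . * num], [C → . id], [C' → . C] }  — shift
  I1: { [C → * . F], [C → * . num], [C → . * F], [C → . * num], [C → . id], [F → . C] }  — shift
  I2: { [C' → C .] }  — accept
  I3: { [C → id .] }  — reduce
  I4: { [F → C .] }  — reduce
  I5: { [C → * F .] }  — reduce
  I6: { [C → * num .] }  — reduce

Every state is either a pure shift/goto state or contains exactly one complete item and nothing to shift — no conflicts. The grammar is LR(0).

Answer: Yes, the grammar is LR(0)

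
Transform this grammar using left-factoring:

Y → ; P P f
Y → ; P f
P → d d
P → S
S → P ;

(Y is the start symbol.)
Left-factoring transforms A → αβ₁ | αβ₂ into A → αA' and A' → β₁ | β₂
(α is the longest common prefix among the alternatives). Repeat until
no nonterminal has two alternatives with a common prefix.

Round 1: Y has alternatives sharing prefix '; P'. Introduce Y': Y → ; P Y'
  Add: Y' → P f
  Add: Y' → f

No remaining common prefixes — done.

Resulting grammar:
Y → ; P Y'
Y' → P f
Y' → f
P → d d
P → S
S → P ;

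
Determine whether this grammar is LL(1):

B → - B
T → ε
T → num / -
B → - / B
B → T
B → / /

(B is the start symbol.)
No. Predict set conflict for B: { '-' }

A grammar is LL(1) if for each non-terminal N with multiple productions, the predict sets of those productions are pairwise disjoint, where PREDICT(N → α) = (FIRST(α) \ {ε}) ∪ (FOLLOW(N) if α ⇒* ε).

Relevant sets:
  FIRST(T) = { 'num', ε }
  FOLLOW(B) = { $ }
  FOLLOW(T) = { $ }

For B:
  PREDICT(B → '-' B) = { '-' }
  PREDICT(B → '-' '/' B) = { '-' }
  PREDICT(B → T) = { $, 'num' }
  PREDICT(B → '/' '/') = { '/' }
For T:
  PREDICT(T → ε) = { $ }
  PREDICT(T → num '/' '-') = { 'num' }

Conflict found: Predict set conflict for B: { '-' }
The grammar is NOT LL(1).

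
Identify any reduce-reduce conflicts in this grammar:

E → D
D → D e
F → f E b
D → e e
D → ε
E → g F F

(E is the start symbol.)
A reduce-reduce conflict occurs when an LR(0) state has two complete items [A → α .] and [B → β .] — both call for a reduction, and with no lookahead the parser cannot choose between them.

Augment with E' → E and build the canonical LR(0) collection (I0 = CLOSURE({[E' → . E]}), then GOTO on every symbol after a dot until no new states appear). It has 12 states:
  I0: { [D → . D e], [D → . e e], [D → .], [E → . D], [E → . g F F], [E' → . E] }  — shift, reduce
  I1: { [D → D . e], [E → D .] }  — shift, reduce
  I2: { [E' → E .] }  — accept
  I3: { [D → e . e] }  — shift
  I4: { [E → g . F F], [F → . f E b] }  — shift
  I5: { [E → g F . F], [F → . f E b] }  — shift
  I6: { [D → . D e], [D → . e e], [D → .], [E → . D], [E → . g F F], [F → f . E b] }  — shift, reduce
  I7: { [F → f E . b] }  — shift
  I8: { [F → f E b .] }  — reduce
  I9: { [E → g F F .] }  — reduce
  I10: { [D → e e .] }  — reduce
  I11: { [D → D e .] }  — reduce

No state contains more than one complete item.

Answer: No reduce-reduce conflicts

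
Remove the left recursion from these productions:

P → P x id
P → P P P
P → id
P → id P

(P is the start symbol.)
P is directly left-recursive. The standard transformation for
  A → A α₁ | ... | A α_m | β₁ | ... | β_n
is
  A  → β₁ A' | ... | β_n A'
  A' → α₁ A' | ... | α_m A' | ε

P → id becomes P → id P'
P → id P becomes P → id P P'
P → P x id becomes P' → x id P'
P → P P P becomes P' → P P P'
Add P' → ε

Resulting grammar:
P → id P'
P → id P P'
P' → x id P'
P' → P P P'
P' → ε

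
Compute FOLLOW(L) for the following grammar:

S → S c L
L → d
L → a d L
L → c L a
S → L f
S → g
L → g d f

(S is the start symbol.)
{ $, 'a', 'c', 'f' }

In S → S c L: L is at the end, add FOLLOW(S)
In L → a d L: L is at the end; this adds FOLLOW(L) to itself — nothing new
In L → c L a: L is followed by a, add FIRST(a) \ {ε} = { 'a' }
In S → L f: L is followed by f, add FIRST(f) \ {ε} = { 'f' }

The FOLLOW sets referred to above (computed the same way, to a fixed point):
  FOLLOW(S) = { $, 'c' }

Taking the union: FOLLOW(L) = { $, 'a', 'c', 'f' }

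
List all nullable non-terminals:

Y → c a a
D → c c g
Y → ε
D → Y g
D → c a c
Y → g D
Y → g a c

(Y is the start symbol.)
A non-terminal is nullable if it can derive ε (the empty string): either it has an ε-production, or it has a production whose right-hand side consists entirely of nullable non-terminals.

ε-productions: Y → ε
So Y is immediately nullable.
No further non-terminal can be added: every production for the remaining non-terminals contains a terminal or a non-nullable non-terminal.
Nullable = { 'Y' }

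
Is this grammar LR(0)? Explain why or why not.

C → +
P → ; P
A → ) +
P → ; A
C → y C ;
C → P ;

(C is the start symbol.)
A grammar is LR(0) if no state in the canonical LR(0) collection has:
  - both a shift item (dot before a terminal) and a complete item (shift-reduce conflict), or
  - two or more complete items (reduce-reduce conflict; the accept item [C' → C .] counts as a complete item here).

Augment with C' → C and build the canonical LR(0) collection (I0 = CLOSURE({[C' → . C]}), then GOTO on every symbol after a dot until no new states appear). It has 13 states:
  I0: { [C → . +], [C → . P ;], [C → . y C ;], [C' → . C], [P → . ; A], [P → . ; P] }  — shift
  I1: { [C → + .] }  — reduce
  I2: { [A → . ) +], [P → . ; A], [P → . ; P], [P → ; . A], [P → ; . P] }  — shift
  I3: { [C' → C .] }  — accept
  I4: { [C → P . ;] }  — shift
  I5: { [C → . +], [C → . P ;], [C → . y C ;], [C → y . C ;], [P → . ; A], [P → . ; P] }  — shift
  I6: { [C → y C . ;] }  — shift
  I7: { [C → y C ; .] }  — reduce
  I8: { [C → P ; .] }  — reduce
  I9: { [A → ) . +] }  — shift
  I10: { [P → ; A .] }  — reduce
  I11: { [P → ; P .] }  — reduce
  I12: { [A → ) + .] }  — reduce

Every state is either a pure shift/goto state or contains exactly one complete item and nothing to shift — no conflicts. The grammar is LR(0).

Answer: Yes, the grammar is LR(0)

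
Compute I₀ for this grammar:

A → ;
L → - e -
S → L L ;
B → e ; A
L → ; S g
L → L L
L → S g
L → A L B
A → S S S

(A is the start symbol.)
First, augment the grammar with A' → A
I₀ = CLOSURE({ [A' → . A] }):
  [A' → . A] has the dot before A: add [A → . ;], [A → . S S S]
  [A → . S S S] has the dot before S: add [S → . L L ;]
  [S → . L L ;] has the dot before L: add [L → . - e -], [L → . ; S g], [L → . L L], [L → . S g], [L → . A L B]
No further items can be added.

I₀ = { [A → . ;], [A → . S S S], [A' → . A], [L → . - e -], [L → . ; S g], [L → . A L B], [L → . L L], [L → . S g], [S → . L L ;] }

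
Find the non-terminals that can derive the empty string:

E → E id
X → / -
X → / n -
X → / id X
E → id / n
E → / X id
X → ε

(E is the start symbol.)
ε-productions: X → ε
So X is immediately nullable.
No further non-terminal can be added: every production for the remaining non-terminals contains a terminal or a non-nullable non-terminal.
Nullable = { 'X' }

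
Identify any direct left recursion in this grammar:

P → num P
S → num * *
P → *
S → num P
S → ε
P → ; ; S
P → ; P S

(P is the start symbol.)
Direct left recursion occurs when N → N α for some non-terminal N (the right-hand side begins with the left-hand side itself).

P → num P: starts with num
S → num * *: starts with num
P → *: starts with '*'
S → num P: starts with num
S → ε: starts with ε
P → ; ; S: starts with ';'
P → ; P S: starts with ';'

No direct left recursion found.

Answer: No direct left recursion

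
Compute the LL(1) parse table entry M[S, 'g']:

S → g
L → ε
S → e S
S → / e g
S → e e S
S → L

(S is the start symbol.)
To find M[S, 'g'], we find productions for S where 'g' is in the predict set (PREDICT(N → α) = (FIRST(α) \ {ε}) ∪ (FOLLOW(N) if α ⇒* ε)).

Relevant sets:
  FIRST(L) = { ε }
  FOLLOW(S) = { $ }

S → g: PREDICT = { 'g' }
  'g' is in predict set, so this production goes in M[S, 'g']
S → e S: PREDICT = { 'e' }
S → / e g: PREDICT = { '/' }
S → e e S: PREDICT = { 'e' }
S → L: PREDICT = { $ }

M[S, 'g'] = S → g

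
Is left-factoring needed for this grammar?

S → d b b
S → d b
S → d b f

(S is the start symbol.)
Left-factoring is needed when two productions for the same non-terminal
share a common prefix on the right-hand side.

Productions for S:
  S → d b b
  S → d b
  S → d b f

Found common prefix 'd b' in productions for S

Answer: Yes, S has productions with common prefix 'd b'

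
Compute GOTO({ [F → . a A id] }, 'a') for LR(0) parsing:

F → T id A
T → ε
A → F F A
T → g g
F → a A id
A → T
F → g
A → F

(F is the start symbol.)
GOTO(I, 'a') = CLOSURE({ [A → αX.β] : [A → α.Xβ] ∈ I, X = 'a' })

Items with dot before 'a', with the dot advanced:
  [F → . a A id] → [F → a . A id]
Closure of the advanced items:
  [F → a . A id] has the dot before A: add [A → . F F A], [A → . T], [A → . F]
  [A → . F F A] has the dot before F: add [F → . T id A], [F → . a A id], [F → . g]
  [A → . T] has the dot before T: add [T → .], [T → . g g]

GOTO = { [A → . F F A], [A → . F], [A → . T], [F → . T id A], [F → . a A id], [F → . g], [F → a . A id], [T → . g g], [T → .] }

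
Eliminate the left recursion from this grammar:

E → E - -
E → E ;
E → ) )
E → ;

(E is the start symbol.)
E is directly left-recursive. The standard transformation for
  A → A α₁ | ... | A α_m | β₁ | ... | β_n
is
  A  → β₁ A' | ... | β_n A'
  A' → α₁ A' | ... | α_m A' | ε

E → ) ) becomes E → ) ) E'
E → ; becomes E → ; E'
E → E - - becomes E' → - - E'
E → E ; becomes E' → ; E'
Add E' → ε

Resulting grammar:
E → ) ) E'
E → ; E'
E' → - - E'
E' → ; E'
E' → ε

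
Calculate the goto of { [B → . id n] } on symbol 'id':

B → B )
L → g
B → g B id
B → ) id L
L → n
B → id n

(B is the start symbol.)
GOTO(I, 'id') = CLOSURE({ [A → αX.β] : [A → α.Xβ] ∈ I, X = 'id' })

Items with dot before 'id', with the dot advanced:
  [B → . id n] → [B → id . n]
Closure adds nothing (no advanced item has the dot before a non-terminal).

GOTO = { [B → id . n] }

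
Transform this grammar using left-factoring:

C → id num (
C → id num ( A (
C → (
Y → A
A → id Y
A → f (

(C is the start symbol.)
Left-factoring transforms A → αβ₁ | αβ₂ into A → αA' and A' → β₁ | β₂
(α is the longest common prefix among the alternatives). Repeat until
no nonterminal has two alternatives with a common prefix.

Round 1: C has alternatives sharing prefix 'id num ('. Introduce C': C → id num ( C'
  Add: C' → ε
  Add: C' → A (

No remaining common prefixes — done.

Resulting grammar:
C → id num ( C'
C' → ε
C' → A (
C → (
Y → A
A → id Y
A → f (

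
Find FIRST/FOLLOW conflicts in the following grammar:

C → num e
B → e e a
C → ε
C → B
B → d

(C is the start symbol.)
Nullable non-terminals: C.
FIRST sets used below: FIRST(B) = { 'd', 'e' }

C: nullable alternative(s) C → ε; FOLLOW(C) = { $ }
  C → num e: FIRST \ {ε} = { 'num' } — disjoint from FOLLOW(C)
  C → ε: FIRST \ {ε} = { } — this is the only nullable alternative, skip
  C → B: FIRST \ {ε} = { 'd', 'e' } — disjoint from FOLLOW(C)

B has no nullable alternative, so no FIRST/FOLLOW check is needed there.

No FIRST/FOLLOW conflicts found.

Answer: No FIRST/FOLLOW conflicts.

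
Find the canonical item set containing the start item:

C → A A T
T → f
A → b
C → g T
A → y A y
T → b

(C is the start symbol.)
First, augment the grammar with C' → C
I₀ = CLOSURE({ [C' → . C] }):
  [C' → . C] has the dot before C: add [C → . A A T], [C → . g T]
  [C → . A A T] has the dot before A: add [A → . b], [A → . y A y]
No further items can be added.

I₀ = { [A → . b], [A → . y A y], [C → . A A T], [C → . g T], [C' → . C] }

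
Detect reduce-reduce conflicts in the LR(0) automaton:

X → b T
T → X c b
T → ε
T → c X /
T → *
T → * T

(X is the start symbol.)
Yes — I3: [T → .] vs [T → * .]

Augment with X' → X and build the canonical LR(0) collection (I0 = CLOSURE({[X' → . X]}), then GOTO on every symbol after a dot until no new states appear). It has 12 states:
  I0: { [X → . b T], [X' → . X] }  — shift
  I1: { [X' → X .] }  — accept
  I2: { [T → . * T], [T → . *], [T → . X c b], [T → . c X /], [T → .], [X → . b T], [X → b . T] }  — shift, reduce
  I3: { [T → * . T], [T → * .], [T → . * T], [T → . *], [T → . X c b], [T → . c X /], [T → .], [X → . b T] }  — shift, 2 reduces
  I4: { [X → b T .] }  — reduce
  I5: { [T → X . c b] }  — shift
  I6: { [T → c . X /], [X → . b T] }  — shift
  I7: { [T → c X . /] }  — shift
  I8: { [T → c X / .] }  — reduce
  I9: { [T → X c . b] }  — shift
  I10: { [T → X c b .] }  — reduce
  I11: { [T → * T .] }  — reduce

I3 contains complete items [T → .], [T → * .] — reduce-reduce conflict.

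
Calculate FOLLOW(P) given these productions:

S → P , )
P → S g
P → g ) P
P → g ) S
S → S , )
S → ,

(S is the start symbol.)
To compute FOLLOW(P), find every occurrence of P on a right-hand side N → α P β: add FIRST(β) \ {ε}, and if β is empty or nullable also add FOLLOW(N). Iterate to a fixed point.

In S → P , ): P is followed by ',' ')', add FIRST(',' ')') \ {ε} = { ',' }
In P → g ) P: P is at the end; this adds FOLLOW(P) to itself — nothing new

Taking the union: FOLLOW(P) = { ',' }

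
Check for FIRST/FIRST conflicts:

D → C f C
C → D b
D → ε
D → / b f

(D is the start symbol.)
Yes. D → C f C / D → '/' b f on { '/' }

FIRST sets of the non-terminals at (or reachable through a nullable prefix from) the front of some alternative:
  FIRST(C) = { '/', 'b' }

Productions for D:
  D → C f C: FIRST = { '/', 'b' }
  D → ε: FIRST = { ε }
  D → / b f: FIRST = { '/' }
C has only one production, so no FIRST/FIRST conflict is possible there.

Conflict for D: D → C f C and D → / b f
  Overlap: { '/' }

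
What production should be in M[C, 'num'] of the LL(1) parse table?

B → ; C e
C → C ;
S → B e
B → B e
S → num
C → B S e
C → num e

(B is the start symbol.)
C → C ;, C → num e

To find M[C, 'num'], we find productions for C where 'num' is in the predict set (PREDICT(N → α) = (FIRST(α) \ {ε}) ∪ (FOLLOW(N) if α ⇒* ε)).

Relevant sets:
  FIRST(C) = { ';', 'num' }
  FIRST(B) = { ';' }

C → C ;: PREDICT = { ';', 'num' }
  'num' is in predict set, so this production goes in M[C, 'num']
C → B S e: PREDICT = { ';' }
C → num e: PREDICT = { 'num' }
  'num' is in predict set, so this production goes in M[C, 'num']

M[C, 'num'] = C → C ;, C → num e  (a multiply-defined cell — the grammar is not LL(1))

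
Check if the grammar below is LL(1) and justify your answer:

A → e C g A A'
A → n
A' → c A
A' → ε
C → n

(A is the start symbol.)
No. Predict set conflict for A': { 'c' }

A grammar is LL(1) if for each non-terminal N with multiple productions, the predict sets of those productions are pairwise disjoint, where PREDICT(N → α) = (FIRST(α) \ {ε}) ∪ (FOLLOW(N) if α ⇒* ε).

Relevant sets:
  FOLLOW(A') = { $, 'c' }

For A:
  PREDICT(A → e C g A A') = { 'e' }
  PREDICT(A → n) = { 'n' }
For A':
  PREDICT(A' → c A) = { 'c' }
  PREDICT(A' → ε) = { $, 'c' }
C has a single production, so nothing to check there.

Conflict found: Predict set conflict for A': { 'c' }
The grammar is NOT LL(1).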